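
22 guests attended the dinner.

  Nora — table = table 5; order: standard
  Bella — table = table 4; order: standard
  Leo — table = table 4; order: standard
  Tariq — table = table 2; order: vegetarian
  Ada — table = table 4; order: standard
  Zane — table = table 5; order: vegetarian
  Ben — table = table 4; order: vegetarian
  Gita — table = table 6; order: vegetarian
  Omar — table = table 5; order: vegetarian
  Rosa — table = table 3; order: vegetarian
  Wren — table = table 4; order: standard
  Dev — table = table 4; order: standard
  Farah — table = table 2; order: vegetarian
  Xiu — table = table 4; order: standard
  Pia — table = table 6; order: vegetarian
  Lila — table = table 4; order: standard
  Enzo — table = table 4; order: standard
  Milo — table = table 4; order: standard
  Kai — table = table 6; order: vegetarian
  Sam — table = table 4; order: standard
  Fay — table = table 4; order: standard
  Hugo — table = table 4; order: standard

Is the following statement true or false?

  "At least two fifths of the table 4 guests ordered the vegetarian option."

The determiner here denotes the relation: |A ∩ B| / |A| ≥ 2/5.
A (the restrictor) = {Bella, Leo, Ada, Ben, Wren, Dev, Xiu, Lila, Enzo, Milo, Sam, Fay, Hugo}, |A| = 13.
A ∩ B = {Ben}, so |A ∩ B| = 1.
A ∖ B = {Bella, Leo, Ada, Wren, Dev, Xiu, Lila, Enzo, Milo, Sam, Fay, Hugo}, so |A ∖ B| = 12.
|A ∩ B|/|A| = 1/13, so the statement is false.

False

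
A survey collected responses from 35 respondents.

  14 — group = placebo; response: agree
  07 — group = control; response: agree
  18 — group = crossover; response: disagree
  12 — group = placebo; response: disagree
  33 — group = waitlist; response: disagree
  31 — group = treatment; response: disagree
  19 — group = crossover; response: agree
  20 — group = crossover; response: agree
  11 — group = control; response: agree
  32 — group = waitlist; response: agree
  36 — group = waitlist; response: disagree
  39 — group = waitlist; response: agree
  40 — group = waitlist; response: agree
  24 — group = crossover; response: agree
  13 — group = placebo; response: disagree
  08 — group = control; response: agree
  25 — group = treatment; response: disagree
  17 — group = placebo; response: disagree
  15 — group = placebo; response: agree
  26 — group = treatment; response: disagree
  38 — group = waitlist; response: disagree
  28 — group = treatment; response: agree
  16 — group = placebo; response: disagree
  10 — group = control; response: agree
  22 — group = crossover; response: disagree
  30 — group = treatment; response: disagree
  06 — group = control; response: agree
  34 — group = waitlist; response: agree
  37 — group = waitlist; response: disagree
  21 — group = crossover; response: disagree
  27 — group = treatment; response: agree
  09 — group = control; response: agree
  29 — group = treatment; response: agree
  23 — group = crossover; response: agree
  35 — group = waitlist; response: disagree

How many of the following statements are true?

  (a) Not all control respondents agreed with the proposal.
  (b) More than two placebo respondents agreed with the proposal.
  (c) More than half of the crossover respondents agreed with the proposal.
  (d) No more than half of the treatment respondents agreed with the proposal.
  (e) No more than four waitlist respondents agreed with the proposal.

3

(a) control: |A| = 6, |A ∩ B| = 6; needs A ⊄ B (|A ∖ B| ≥ 1) — false.
(b) placebo: |A| = 6, |A ∩ B| = 2; needs |A ∩ B| > 2 — false.
(c) crossover: |A| = 7, |A ∩ B| = 4; needs |A ∩ B| > |A ∖ B| — true.
(d) treatment: |A| = 7, |A ∩ B| = 3; needs |A ∩ B| ≤ |A ∖ B| — true.
(e) waitlist: |A| = 9, |A ∩ B| = 4; needs |A ∩ B| ≤ 4 — true.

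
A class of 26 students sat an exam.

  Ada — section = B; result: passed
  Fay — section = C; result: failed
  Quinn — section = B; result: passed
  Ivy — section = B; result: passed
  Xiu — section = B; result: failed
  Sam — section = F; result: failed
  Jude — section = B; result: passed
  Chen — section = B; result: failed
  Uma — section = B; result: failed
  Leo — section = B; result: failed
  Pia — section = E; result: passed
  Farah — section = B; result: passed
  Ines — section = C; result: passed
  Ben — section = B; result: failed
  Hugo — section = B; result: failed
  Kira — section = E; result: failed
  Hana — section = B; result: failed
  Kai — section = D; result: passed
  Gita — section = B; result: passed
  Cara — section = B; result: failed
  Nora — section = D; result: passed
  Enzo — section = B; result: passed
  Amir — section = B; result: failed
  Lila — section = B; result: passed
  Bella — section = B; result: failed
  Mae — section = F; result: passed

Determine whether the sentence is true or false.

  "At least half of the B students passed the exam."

The determiner here denotes the relation: |A ∩ B| ≥ |A ∖ B|.
|A| = 18, |A ∩ B| = 8, |A ∖ B| = 10.
8 < 10, so the statement is false.

False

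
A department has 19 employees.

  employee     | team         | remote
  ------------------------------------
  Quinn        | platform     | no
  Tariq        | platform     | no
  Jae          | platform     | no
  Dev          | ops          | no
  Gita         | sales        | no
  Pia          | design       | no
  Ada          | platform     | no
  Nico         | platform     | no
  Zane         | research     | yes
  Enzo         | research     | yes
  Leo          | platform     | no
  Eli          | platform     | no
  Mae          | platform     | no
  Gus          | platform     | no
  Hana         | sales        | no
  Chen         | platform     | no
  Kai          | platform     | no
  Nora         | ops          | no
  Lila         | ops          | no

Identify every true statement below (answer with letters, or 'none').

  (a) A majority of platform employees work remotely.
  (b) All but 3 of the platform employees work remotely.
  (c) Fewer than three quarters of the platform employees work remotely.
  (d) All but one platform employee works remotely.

(c)

|A| = 11, |A ∩ B| = 0, |A ∖ B| = 11.
(a) |A ∩ B| > |A ∖ B|: fails.
(b) |A ∖ B| = 3: fails.
(c) |A ∩ B| / |A| < 3/4: holds.
(d) |A ∖ B| = 1: fails.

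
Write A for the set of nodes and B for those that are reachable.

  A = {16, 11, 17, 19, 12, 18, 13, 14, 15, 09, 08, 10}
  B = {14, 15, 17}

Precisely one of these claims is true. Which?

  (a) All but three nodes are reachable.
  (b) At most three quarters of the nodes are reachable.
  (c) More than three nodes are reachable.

(b)

|A| = 12, |A ∩ B| = 3, |A ∖ B| = 9.
(a) requires |A ∖ B| = 3: false.
(b) requires |A ∩ B| / |A| ≤ 3/4: true.
(c) requires |A ∩ B| > 3: false.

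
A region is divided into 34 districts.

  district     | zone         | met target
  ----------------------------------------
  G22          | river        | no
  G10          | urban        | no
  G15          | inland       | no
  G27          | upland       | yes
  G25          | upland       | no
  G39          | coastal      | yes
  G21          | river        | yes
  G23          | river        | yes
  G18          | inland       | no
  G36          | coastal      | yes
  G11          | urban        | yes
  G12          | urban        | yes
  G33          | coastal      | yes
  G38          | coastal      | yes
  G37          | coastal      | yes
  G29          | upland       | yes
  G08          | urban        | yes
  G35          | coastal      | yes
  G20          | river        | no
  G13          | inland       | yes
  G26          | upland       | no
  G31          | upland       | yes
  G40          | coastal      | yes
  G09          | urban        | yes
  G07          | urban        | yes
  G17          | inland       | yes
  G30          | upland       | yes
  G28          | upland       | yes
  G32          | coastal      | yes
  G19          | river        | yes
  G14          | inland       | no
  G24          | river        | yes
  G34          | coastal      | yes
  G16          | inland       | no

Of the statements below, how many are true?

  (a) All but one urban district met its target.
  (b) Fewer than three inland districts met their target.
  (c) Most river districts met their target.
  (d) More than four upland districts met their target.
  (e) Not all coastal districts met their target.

4

(a) urban: |A| = 6, |A ∩ B| = 5; needs |A ∖ B| = 1 — true.
(b) inland: |A| = 6, |A ∩ B| = 2; needs |A ∩ B| < 3 — true.
(c) river: |A| = 6, |A ∩ B| = 4; needs |A ∩ B| > |A ∖ B| — true.
(d) upland: |A| = 7, |A ∩ B| = 5; needs |A ∩ B| > 4 — true.
(e) coastal: |A| = 9, |A ∩ B| = 9; needs A ⊄ B (|A ∖ B| ≥ 1) — false.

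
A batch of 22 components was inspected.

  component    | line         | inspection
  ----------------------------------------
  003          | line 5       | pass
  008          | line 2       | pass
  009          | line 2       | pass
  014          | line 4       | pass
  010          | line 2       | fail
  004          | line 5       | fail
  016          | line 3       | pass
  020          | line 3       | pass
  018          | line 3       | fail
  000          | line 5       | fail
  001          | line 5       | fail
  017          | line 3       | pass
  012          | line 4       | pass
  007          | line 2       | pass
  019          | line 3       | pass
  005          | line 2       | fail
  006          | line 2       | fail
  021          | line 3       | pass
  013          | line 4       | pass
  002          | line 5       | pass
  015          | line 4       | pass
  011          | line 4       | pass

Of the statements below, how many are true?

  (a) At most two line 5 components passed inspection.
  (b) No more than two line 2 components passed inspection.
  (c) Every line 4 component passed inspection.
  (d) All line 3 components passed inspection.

(a) line 5: |A| = 5, |A ∩ B| = 2; needs |A ∩ B| ≤ 2 — true.
(b) line 2: |A| = 6, |A ∩ B| = 3; needs |A ∩ B| ≤ 2 — false.
(c) line 4: |A| = 5, |A ∩ B| = 5; needs A ⊆ B, i.e. every element of A is in B (|A ∖ B| = 0) — true.
(d) line 3: |A| = 6, |A ∩ B| = 5; needs A ⊆ B, i.e. every element of A is in B (|A ∖ B| = 0) — false.

2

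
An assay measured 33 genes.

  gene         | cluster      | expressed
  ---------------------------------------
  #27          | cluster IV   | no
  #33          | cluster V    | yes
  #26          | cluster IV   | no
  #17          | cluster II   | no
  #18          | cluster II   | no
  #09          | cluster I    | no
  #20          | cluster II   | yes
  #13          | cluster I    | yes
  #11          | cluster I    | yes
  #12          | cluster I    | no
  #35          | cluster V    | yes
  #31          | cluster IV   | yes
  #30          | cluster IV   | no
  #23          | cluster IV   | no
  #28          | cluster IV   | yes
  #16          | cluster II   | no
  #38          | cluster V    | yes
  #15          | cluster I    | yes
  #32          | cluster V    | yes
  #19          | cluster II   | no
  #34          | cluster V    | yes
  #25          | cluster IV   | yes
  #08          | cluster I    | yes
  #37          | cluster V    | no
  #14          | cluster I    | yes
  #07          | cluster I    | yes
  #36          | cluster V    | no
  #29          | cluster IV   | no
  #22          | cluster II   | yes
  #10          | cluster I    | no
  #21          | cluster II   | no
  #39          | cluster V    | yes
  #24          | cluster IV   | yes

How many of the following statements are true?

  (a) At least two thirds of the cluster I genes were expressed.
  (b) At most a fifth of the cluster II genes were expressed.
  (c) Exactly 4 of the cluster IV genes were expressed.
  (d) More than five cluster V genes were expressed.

(a) cluster I: |A| = 9, |A ∩ B| = 6; needs |A ∩ B| / |A| ≥ 2/3 — true.
(b) cluster II: |A| = 7, |A ∩ B| = 2; needs |A ∩ B| / |A| ≤ 1/5 — false.
(c) cluster IV: |A| = 9, |A ∩ B| = 4; needs |A ∩ B| = 4 — true.
(d) cluster V: |A| = 8, |A ∩ B| = 6; needs |A ∩ B| > 5 — true.

3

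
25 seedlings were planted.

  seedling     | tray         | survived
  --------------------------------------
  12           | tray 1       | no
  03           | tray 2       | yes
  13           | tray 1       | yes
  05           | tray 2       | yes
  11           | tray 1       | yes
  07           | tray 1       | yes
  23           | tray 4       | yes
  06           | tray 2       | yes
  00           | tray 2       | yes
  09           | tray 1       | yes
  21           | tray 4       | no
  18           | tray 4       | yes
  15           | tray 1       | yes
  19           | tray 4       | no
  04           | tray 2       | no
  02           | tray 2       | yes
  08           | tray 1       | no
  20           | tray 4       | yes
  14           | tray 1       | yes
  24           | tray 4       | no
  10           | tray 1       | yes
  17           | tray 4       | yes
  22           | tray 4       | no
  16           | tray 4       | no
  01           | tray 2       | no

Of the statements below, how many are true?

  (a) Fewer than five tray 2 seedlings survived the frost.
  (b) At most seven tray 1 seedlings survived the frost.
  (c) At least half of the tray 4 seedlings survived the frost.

1

(a) tray 2: |A| = 7, |A ∩ B| = 5; needs |A ∩ B| < 5 — false.
(b) tray 1: |A| = 9, |A ∩ B| = 7; needs |A ∩ B| ≤ 7 — true.
(c) tray 4: |A| = 9, |A ∩ B| = 4; needs |A ∩ B| ≥ |A ∖ B| — false.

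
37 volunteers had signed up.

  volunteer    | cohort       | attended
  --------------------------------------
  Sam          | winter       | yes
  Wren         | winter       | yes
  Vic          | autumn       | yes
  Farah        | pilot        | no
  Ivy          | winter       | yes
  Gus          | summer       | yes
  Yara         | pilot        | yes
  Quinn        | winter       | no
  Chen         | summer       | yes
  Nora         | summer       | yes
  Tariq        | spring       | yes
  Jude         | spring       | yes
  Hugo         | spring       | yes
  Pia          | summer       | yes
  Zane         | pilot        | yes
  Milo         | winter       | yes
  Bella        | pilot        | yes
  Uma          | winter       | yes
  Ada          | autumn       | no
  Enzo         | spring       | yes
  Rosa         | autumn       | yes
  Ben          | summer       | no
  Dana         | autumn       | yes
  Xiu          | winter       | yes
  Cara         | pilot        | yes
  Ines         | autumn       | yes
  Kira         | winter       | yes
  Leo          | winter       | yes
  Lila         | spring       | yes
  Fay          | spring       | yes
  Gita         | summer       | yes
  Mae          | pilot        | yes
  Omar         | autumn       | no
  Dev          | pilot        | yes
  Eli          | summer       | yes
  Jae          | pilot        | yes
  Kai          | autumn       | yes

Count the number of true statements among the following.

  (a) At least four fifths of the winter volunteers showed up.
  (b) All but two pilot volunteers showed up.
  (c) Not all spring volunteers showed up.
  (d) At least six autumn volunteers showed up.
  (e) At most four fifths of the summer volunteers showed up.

1

(a) winter: |A| = 9, |A ∩ B| = 8; needs |A ∩ B| / |A| ≥ 4/5 — true.
(b) pilot: |A| = 8, |A ∩ B| = 7; needs |A ∖ B| = 2 — false.
(c) spring: |A| = 6, |A ∩ B| = 6; needs A ⊄ B (|A ∖ B| ≥ 1) — false.
(d) autumn: |A| = 7, |A ∩ B| = 5; needs |A ∩ B| ≥ 6 — false.
(e) summer: |A| = 7, |A ∩ B| = 6; needs |A ∩ B| / |A| ≤ 4/5 — false.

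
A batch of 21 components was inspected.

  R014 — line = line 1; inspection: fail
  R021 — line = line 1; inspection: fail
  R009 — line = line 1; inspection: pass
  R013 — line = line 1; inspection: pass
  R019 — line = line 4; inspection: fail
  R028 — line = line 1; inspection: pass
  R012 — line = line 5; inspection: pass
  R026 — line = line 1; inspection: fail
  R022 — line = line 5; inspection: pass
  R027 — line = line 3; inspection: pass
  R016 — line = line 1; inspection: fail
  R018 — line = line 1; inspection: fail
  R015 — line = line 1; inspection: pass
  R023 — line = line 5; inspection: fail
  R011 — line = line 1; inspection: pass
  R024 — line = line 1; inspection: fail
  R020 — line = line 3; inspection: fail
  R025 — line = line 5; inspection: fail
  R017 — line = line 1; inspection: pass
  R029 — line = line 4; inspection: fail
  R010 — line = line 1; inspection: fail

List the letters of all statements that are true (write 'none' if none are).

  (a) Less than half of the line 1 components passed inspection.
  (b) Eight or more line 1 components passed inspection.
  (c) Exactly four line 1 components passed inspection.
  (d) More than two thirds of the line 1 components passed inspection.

|A| = 13, |A ∩ B| = 6, |A ∖ B| = 7.
(a) |A ∩ B| < |A ∖ B|: holds.
(b) |A ∩ B| ≥ 8: fails.
(c) |A ∩ B| = 4: fails.
(d) |A ∩ B| / |A| > 2/3: fails.

(a)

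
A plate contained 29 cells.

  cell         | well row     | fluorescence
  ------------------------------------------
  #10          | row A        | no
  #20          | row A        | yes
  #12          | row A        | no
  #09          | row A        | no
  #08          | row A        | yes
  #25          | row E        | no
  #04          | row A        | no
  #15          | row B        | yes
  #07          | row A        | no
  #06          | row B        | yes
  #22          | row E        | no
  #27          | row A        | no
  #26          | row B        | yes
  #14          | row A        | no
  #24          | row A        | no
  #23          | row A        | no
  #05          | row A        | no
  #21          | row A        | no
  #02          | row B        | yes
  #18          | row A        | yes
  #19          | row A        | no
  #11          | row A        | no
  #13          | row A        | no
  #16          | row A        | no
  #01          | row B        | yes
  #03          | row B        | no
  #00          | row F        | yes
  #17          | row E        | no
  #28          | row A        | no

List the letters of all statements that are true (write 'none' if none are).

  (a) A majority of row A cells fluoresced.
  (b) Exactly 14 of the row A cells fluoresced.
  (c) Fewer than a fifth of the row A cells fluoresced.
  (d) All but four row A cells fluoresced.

(c)

|A| = 19, |A ∩ B| = 3, |A ∖ B| = 16.
(a) |A ∩ B| > |A ∖ B|: fails.
(b) |A ∩ B| = 14: fails.
(c) |A ∩ B| / |A| < 1/5: holds.
(d) |A ∖ B| = 4: fails.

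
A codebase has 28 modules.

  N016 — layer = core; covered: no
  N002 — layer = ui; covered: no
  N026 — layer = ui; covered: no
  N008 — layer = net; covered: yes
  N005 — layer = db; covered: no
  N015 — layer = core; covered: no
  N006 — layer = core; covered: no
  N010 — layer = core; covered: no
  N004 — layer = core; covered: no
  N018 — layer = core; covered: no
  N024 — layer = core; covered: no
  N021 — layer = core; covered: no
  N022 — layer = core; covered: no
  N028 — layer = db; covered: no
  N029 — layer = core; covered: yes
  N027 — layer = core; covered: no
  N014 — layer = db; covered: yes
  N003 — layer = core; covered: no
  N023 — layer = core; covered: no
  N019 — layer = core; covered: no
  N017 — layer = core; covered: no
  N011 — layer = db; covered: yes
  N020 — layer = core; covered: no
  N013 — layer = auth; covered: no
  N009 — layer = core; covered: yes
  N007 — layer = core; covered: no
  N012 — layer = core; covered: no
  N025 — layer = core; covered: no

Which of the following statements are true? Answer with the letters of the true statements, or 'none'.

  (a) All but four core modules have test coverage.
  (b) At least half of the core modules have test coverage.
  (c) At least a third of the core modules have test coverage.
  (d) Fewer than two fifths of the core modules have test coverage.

(d)

|A| = 20, |A ∩ B| = 2, |A ∖ B| = 18.
(a) |A ∖ B| = 4: fails.
(b) |A ∩ B| ≥ |A ∖ B|: fails.
(c) |A ∩ B| / |A| ≥ 1/3: fails.
(d) |A ∩ B| / |A| < 2/5: holds.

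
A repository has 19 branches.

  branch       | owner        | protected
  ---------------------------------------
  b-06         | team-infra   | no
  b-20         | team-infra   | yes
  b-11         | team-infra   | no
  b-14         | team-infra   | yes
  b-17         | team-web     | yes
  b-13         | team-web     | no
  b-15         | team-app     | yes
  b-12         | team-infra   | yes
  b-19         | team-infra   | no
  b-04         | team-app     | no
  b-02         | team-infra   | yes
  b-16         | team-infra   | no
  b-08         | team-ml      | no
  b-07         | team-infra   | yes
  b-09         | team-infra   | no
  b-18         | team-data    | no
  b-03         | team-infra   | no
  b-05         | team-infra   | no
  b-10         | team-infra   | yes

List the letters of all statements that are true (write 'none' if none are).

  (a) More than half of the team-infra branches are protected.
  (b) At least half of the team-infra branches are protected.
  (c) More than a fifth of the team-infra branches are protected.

(c)

|A| = 13, |A ∩ B| = 6, |A ∖ B| = 7.
(a) |A ∩ B| > |A ∖ B|: fails.
(b) |A ∩ B| ≥ |A ∖ B|: fails.
(c) |A ∩ B| / |A| > 1/5: holds.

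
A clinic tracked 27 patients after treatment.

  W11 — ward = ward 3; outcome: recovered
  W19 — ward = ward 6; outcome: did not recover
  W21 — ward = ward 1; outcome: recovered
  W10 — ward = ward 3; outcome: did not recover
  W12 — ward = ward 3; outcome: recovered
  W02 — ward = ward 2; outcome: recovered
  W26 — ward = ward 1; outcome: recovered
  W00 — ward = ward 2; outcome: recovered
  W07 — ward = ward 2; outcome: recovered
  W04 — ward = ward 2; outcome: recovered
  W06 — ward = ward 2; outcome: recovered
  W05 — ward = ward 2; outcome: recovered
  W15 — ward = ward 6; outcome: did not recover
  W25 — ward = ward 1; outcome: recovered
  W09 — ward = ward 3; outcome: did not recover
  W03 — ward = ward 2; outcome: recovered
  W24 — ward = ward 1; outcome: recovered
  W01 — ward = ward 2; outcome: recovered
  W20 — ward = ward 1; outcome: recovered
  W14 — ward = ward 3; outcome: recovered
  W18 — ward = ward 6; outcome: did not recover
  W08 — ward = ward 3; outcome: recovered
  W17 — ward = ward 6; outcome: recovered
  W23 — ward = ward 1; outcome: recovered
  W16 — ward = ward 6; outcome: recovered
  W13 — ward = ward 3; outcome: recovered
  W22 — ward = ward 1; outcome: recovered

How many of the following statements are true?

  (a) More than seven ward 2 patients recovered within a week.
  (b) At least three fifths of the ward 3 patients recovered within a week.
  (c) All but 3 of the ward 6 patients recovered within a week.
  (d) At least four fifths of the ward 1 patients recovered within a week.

4

(a) ward 2: |A| = 8, |A ∩ B| = 8; needs |A ∩ B| > 7 — true.
(b) ward 3: |A| = 7, |A ∩ B| = 5; needs |A ∩ B| / |A| ≥ 3/5 — true.
(c) ward 6: |A| = 5, |A ∩ B| = 2; needs |A ∖ B| = 3 — true.
(d) ward 1: |A| = 7, |A ∩ B| = 7; needs |A ∩ B| / |A| ≥ 4/5 — true.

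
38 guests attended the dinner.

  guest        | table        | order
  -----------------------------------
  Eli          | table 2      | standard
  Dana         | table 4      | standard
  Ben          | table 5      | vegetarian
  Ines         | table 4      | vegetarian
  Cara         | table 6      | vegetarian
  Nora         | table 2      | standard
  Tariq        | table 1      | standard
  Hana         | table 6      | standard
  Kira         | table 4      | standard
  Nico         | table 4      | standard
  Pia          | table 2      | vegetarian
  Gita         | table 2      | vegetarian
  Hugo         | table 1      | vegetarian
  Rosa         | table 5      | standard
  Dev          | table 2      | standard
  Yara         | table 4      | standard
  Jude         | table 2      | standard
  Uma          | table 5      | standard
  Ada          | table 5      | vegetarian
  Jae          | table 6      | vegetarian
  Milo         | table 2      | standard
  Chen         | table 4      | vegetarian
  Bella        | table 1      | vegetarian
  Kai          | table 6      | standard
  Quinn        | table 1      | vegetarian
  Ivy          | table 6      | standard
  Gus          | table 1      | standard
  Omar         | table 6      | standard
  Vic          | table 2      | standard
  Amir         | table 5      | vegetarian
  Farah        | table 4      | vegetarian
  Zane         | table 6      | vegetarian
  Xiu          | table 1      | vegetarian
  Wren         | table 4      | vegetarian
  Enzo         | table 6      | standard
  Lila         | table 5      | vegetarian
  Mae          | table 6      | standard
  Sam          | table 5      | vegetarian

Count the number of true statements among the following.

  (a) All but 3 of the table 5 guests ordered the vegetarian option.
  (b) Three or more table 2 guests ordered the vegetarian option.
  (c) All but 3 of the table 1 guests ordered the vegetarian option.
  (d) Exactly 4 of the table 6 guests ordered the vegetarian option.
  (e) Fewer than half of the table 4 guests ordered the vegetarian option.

(a) table 5: |A| = 7, |A ∩ B| = 5; needs |A ∖ B| = 3 — false.
(b) table 2: |A| = 8, |A ∩ B| = 2; needs |A ∩ B| ≥ 3 — false.
(c) table 1: |A| = 6, |A ∩ B| = 4; needs |A ∖ B| = 3 — false.
(d) table 6: |A| = 9, |A ∩ B| = 3; needs |A ∩ B| = 4 — false.
(e) table 4: |A| = 8, |A ∩ B| = 4; needs |A ∩ B| < |A ∖ B| — false.

0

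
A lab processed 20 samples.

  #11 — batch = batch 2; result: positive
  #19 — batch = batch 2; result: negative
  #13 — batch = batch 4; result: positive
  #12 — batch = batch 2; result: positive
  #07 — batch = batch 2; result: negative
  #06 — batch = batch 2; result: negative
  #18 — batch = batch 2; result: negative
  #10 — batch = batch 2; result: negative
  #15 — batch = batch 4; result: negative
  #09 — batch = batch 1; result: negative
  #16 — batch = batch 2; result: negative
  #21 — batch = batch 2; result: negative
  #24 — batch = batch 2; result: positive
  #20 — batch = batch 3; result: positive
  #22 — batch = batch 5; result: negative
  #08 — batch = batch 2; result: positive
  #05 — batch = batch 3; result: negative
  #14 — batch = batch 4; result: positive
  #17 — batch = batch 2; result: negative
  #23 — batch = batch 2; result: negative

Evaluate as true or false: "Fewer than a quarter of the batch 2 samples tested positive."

The determiner here denotes the relation: |A ∩ B| / |A| < 1/4.
A (the restrictor) = {#11, #19, #12, #07, #06, #18, #10, #16, #21, #24, #08, #17, #23}, |A| = 13.
A ∩ B = {#11, #12, #24, #08}, so |A ∩ B| = 4.
A ∖ B = {#19, #07, #06, #18, #10, #16, #21, #17, #23}, so |A ∖ B| = 9.
|A ∩ B|/|A| = 4/13, so the statement is false.

False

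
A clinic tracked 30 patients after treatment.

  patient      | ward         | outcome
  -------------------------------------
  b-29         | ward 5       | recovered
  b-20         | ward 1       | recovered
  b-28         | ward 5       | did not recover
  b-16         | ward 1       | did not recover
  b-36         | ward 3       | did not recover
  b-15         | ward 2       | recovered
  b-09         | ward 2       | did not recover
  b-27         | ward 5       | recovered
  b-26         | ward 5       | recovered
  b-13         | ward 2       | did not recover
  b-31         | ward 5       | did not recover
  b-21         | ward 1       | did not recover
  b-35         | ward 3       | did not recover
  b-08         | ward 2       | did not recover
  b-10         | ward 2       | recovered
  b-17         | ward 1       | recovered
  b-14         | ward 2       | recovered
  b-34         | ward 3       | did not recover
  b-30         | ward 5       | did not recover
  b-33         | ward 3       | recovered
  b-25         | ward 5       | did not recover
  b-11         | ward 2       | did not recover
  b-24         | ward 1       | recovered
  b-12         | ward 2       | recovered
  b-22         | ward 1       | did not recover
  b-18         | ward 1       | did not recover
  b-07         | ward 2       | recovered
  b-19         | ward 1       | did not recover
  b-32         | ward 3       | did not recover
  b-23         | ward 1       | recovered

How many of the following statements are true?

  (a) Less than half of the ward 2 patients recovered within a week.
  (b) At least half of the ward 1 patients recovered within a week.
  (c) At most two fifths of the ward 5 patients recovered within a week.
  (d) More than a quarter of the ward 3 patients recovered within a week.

(a) ward 2: |A| = 9, |A ∩ B| = 5; needs |A ∩ B| < |A ∖ B| — false.
(b) ward 1: |A| = 9, |A ∩ B| = 4; needs |A ∩ B| ≥ |A ∖ B| — false.
(c) ward 5: |A| = 7, |A ∩ B| = 3; needs |A ∩ B| / |A| ≤ 2/5 — false.
(d) ward 3: |A| = 5, |A ∩ B| = 1; needs |A ∩ B| / |A| > 1/4 — false.

0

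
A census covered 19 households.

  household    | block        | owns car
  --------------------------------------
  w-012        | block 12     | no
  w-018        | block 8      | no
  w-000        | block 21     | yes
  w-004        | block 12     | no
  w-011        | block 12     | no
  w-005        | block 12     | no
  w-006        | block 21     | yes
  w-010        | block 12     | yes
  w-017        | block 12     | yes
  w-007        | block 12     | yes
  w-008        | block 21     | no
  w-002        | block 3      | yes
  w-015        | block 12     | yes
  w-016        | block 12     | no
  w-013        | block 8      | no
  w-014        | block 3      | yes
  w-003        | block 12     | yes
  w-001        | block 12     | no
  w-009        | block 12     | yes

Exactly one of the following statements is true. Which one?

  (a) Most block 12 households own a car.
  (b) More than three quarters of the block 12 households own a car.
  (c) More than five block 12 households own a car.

(c)

|A| = 12, |A ∩ B| = 6, |A ∖ B| = 6.
(a) requires |A ∩ B| > |A ∖ B|: false.
(b) requires |A ∩ B| / |A| > 3/4: false.
(c) requires |A ∩ B| > 5: true.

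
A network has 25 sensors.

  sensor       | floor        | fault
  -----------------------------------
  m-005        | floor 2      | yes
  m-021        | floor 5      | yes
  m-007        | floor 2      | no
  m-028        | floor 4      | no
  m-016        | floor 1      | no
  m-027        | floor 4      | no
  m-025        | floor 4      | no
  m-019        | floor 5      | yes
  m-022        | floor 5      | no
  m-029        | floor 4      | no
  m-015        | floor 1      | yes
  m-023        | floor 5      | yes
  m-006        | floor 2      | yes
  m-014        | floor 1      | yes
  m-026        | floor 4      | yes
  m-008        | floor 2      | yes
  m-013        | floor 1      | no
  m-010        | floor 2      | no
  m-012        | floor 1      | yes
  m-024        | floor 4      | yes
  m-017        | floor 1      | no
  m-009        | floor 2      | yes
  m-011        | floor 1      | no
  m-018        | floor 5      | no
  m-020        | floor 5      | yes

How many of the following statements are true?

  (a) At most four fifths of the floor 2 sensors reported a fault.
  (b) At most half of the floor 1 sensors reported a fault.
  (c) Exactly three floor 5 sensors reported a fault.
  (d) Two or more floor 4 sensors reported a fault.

(a) floor 2: |A| = 6, |A ∩ B| = 4; needs |A ∩ B| / |A| ≤ 4/5 — true.
(b) floor 1: |A| = 7, |A ∩ B| = 3; needs |A ∩ B| ≤ |A ∖ B| — true.
(c) floor 5: |A| = 6, |A ∩ B| = 4; needs |A ∩ B| = 3 — false.
(d) floor 4: |A| = 6, |A ∩ B| = 2; needs |A ∩ B| ≥ 2 — true.

3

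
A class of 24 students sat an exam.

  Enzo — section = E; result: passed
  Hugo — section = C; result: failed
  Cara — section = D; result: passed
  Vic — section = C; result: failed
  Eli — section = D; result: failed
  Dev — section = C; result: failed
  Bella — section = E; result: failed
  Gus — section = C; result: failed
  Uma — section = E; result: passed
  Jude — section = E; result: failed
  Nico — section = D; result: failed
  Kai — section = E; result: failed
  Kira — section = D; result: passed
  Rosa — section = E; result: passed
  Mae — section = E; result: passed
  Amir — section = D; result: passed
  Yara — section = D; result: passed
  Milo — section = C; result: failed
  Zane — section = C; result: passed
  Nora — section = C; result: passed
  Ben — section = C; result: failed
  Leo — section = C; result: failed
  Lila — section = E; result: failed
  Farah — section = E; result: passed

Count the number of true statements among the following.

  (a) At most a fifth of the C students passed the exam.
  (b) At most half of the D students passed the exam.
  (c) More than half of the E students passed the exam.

(a) C: |A| = 9, |A ∩ B| = 2; needs |A ∩ B| / |A| ≤ 1/5 — false.
(b) D: |A| = 6, |A ∩ B| = 4; needs |A ∩ B| ≤ |A ∖ B| — false.
(c) E: |A| = 9, |A ∩ B| = 5; needs |A ∩ B| > |A ∖ B| — true.

1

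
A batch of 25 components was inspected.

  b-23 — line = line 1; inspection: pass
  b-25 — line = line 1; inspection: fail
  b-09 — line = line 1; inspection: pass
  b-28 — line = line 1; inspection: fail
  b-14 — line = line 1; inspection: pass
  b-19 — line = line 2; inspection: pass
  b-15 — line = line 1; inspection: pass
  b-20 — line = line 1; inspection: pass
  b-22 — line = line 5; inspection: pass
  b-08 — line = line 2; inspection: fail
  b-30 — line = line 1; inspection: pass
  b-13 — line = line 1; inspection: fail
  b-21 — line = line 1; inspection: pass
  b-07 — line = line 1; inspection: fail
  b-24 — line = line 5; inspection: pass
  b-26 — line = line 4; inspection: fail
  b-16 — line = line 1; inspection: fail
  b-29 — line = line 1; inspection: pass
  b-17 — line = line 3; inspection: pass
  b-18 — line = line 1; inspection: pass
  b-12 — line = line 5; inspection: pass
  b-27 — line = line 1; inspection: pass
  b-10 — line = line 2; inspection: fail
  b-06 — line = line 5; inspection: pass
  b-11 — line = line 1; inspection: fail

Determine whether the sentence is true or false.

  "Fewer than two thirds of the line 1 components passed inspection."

'Fewer than two thirds of the line 1 components passed inspection' holds iff |A ∩ B| / |A| < 2/3.
|A| = 16, |A ∩ B| = 10, |A ∖ B| = 6.
|A ∩ B|/|A| = 10/16, so the statement is true.

True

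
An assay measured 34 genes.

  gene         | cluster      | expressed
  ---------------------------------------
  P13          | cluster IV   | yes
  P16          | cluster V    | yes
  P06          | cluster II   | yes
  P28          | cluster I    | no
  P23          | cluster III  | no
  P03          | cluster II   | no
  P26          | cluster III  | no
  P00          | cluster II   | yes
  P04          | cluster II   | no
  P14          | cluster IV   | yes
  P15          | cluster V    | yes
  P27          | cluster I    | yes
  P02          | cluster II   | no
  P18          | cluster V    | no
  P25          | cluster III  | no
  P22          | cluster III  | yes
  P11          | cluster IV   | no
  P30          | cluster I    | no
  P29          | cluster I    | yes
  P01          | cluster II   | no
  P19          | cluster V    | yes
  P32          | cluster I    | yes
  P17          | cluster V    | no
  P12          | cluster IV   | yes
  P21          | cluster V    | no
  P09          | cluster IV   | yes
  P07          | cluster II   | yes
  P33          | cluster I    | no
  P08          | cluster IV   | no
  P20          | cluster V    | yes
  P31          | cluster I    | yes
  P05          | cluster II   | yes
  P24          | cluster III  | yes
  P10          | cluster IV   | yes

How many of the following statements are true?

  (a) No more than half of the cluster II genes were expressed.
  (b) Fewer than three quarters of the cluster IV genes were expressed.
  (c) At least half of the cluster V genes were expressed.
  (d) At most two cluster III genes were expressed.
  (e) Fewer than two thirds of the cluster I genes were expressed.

(a) cluster II: |A| = 8, |A ∩ B| = 4; needs |A ∩ B| ≤ |A ∖ B| — true.
(b) cluster IV: |A| = 7, |A ∩ B| = 5; needs |A ∩ B| / |A| < 3/4 — true.
(c) cluster V: |A| = 7, |A ∩ B| = 4; needs |A ∩ B| ≥ |A ∖ B| — true.
(d) cluster III: |A| = 5, |A ∩ B| = 2; needs |A ∩ B| ≤ 2 — true.
(e) cluster I: |A| = 7, |A ∩ B| = 4; needs |A ∩ B| / |A| < 2/3 — true.

5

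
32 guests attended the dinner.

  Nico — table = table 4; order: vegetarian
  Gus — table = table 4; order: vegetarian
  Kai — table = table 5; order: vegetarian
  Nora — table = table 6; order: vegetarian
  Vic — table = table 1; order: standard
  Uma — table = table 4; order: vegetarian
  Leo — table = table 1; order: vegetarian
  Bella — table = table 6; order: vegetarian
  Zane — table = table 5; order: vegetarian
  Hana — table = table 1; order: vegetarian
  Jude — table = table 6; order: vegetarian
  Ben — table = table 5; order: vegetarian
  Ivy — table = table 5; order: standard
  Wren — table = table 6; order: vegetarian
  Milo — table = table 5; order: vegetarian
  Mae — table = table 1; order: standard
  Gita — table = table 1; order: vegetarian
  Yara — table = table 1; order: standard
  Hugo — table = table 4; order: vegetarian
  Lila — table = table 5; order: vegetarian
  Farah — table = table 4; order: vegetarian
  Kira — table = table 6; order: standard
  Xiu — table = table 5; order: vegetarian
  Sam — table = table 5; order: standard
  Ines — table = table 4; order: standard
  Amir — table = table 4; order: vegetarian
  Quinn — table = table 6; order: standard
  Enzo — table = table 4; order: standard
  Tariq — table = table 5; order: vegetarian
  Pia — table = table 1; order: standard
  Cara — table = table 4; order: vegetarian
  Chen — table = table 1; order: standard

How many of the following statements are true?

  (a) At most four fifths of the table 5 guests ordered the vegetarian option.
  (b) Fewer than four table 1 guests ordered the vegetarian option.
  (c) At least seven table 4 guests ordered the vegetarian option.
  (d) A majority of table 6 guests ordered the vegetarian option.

(a) table 5: |A| = 9, |A ∩ B| = 7; needs |A ∩ B| / |A| ≤ 4/5 — true.
(b) table 1: |A| = 8, |A ∩ B| = 3; needs |A ∩ B| < 4 — true.
(c) table 4: |A| = 9, |A ∩ B| = 7; needs |A ∩ B| ≥ 7 — true.
(d) table 6: |A| = 6, |A ∩ B| = 4; needs |A ∩ B| > |A ∖ B| — true.

4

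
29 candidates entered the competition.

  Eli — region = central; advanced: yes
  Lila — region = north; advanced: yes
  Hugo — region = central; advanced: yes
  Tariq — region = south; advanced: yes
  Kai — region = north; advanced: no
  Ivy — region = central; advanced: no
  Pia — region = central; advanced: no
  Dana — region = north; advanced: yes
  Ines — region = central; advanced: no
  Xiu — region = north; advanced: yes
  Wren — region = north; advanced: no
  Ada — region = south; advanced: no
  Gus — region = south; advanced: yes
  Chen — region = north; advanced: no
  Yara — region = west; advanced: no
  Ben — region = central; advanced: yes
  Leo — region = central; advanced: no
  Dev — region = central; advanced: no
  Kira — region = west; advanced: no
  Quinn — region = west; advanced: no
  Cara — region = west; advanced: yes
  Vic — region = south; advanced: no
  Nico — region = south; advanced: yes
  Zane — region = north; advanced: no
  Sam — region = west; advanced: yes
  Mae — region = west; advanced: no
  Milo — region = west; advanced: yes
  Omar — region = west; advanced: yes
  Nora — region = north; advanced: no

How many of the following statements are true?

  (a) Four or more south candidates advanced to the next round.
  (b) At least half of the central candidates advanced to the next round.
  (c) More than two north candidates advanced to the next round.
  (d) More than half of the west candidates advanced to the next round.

1

(a) south: |A| = 5, |A ∩ B| = 3; needs |A ∩ B| ≥ 4 — false.
(b) central: |A| = 8, |A ∩ B| = 3; needs |A ∩ B| ≥ |A ∖ B| — false.
(c) north: |A| = 8, |A ∩ B| = 3; needs |A ∩ B| > 2 — true.
(d) west: |A| = 8, |A ∩ B| = 4; needs |A ∩ B| > |A ∖ B| — false.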